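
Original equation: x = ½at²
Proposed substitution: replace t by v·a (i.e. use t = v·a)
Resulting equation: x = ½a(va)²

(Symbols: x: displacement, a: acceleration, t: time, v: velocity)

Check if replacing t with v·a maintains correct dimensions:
No

[t] = [T] and [v·a] = [L^2 T^-3]. These differ, so the substitution replaces a quantity by one of different dimensions and the result x = ½a(va)² has LHS [L] vs RHS [L^5 T^-8] — inconsistent.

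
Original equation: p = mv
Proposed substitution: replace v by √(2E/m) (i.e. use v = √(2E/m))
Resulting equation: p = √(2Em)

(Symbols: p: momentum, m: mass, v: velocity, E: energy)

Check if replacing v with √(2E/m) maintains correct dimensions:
Yes

[v] = [L T^-1] and [√(2E/m)] = [L T^-1]. These match, so the substitution replaces a quantity by one of the same dimensions and the result p = √(2Em) has LHS [L M T^-1] vs RHS [L M T^-1] — still consistent.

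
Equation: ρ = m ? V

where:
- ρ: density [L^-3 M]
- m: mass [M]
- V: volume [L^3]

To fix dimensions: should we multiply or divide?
division (÷): ρ = m ÷ V

ρ [L^-3 M]; m [M]; V [L^3].
m × V → [L^3 M] ✗
m ÷ V → [L^-3 M] ✓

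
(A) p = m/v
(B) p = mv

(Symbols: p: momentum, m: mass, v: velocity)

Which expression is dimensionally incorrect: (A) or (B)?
(A)

(A) p = m/v: LHS [L M T^-1], RHS [L^-1 M T] ✗
(B) p = mv: LHS [L M T^-1], RHS [L M T^-1] ✓

Expression (A) p = m/v is dimensionally incorrect.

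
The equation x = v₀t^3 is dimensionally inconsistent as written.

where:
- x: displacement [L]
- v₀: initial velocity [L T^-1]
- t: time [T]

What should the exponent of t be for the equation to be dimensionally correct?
The exponent of t should be 1: x = v₀t

The LHS x has dimensions [L]; t has dimensions [T].
As written, the RHS v₀t^3 (exponent 3 on t) has dimensions [L T^2], which does not match.
With exponent 1, the RHS v₀t has dimensions [L], matching the LHS.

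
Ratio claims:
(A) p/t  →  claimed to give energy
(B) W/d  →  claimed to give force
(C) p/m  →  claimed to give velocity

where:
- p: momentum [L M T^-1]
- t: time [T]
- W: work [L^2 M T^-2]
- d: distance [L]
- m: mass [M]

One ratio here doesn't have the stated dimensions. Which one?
(A) p/t does not give energy

(A) p/t: [L M T^-2] ≠ energy [L^2 M T^-2] ✗
(B) W/d: [L M T^-2] = force [L M T^-2] ✓
(C) p/m: [L T^-1] = velocity [L T^-1] ✓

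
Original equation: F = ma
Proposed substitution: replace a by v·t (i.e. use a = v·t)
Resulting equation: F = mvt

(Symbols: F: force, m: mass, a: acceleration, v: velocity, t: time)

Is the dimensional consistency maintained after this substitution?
No

[a] = [L T^-2] and [v·t] = [L]. These differ, so the substitution replaces a quantity by one of different dimensions and the result F = mvt has LHS [L M T^-2] vs RHS [L M] — inconsistent.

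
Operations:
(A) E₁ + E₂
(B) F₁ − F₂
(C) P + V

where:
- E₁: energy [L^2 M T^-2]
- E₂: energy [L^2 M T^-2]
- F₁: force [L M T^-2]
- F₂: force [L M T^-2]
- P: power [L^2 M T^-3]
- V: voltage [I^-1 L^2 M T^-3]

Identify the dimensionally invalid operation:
(C) P + V

(A) E₁ + E₂: E₁ [L^2 M T^-2] and E₂ [L^2 M T^-2] — same dimensions ✓
(B) F₁ − F₂: F₁ [L M T^-2] and F₂ [L M T^-2] — same dimensions ✓
(C) P + V: P [L^2 M T^-3] and V [I^-1 L^2 M T^-3] — different dimensions cannot be added/subtracted ✗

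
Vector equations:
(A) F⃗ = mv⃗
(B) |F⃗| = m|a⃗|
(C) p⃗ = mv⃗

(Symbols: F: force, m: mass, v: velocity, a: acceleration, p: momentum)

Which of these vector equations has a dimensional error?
(A) F⃗ = mv⃗

(A) F⃗ = mv⃗: LHS [L M T^-2], RHS [L M T^-1] ✗ — mass times velocity is momentum, not force; should be ma⃗
(B) |F⃗| = m|a⃗|: LHS [L M T^-2], RHS [L M T^-2] ✓ — magnitudes of vectors are scalars
(C) p⃗ = mv⃗: LHS [L M T^-1], RHS [L M T^-1] ✓ — mass (scalar) times velocity (vector)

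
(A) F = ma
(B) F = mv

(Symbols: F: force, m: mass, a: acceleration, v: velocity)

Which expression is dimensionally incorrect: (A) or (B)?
(B)

(A) F = ma: LHS [L M T^-2], RHS [L M T^-2] ✓
(B) F = mv: LHS [L M T^-2], RHS [L M T^-1] ✗

Expression (B) F = mv is dimensionally incorrect.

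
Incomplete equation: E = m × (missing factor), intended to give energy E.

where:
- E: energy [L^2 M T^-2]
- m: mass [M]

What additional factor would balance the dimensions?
v² (velocity squared), dimensions [L^2 T^-2]

E has dimensions [L^2 M T^-2] and m has dimensions [M].
The missing factor must have dimensions [L^2 M T^-2] / [M] = [L^2 T^-2], i.e. velocity squared (v²).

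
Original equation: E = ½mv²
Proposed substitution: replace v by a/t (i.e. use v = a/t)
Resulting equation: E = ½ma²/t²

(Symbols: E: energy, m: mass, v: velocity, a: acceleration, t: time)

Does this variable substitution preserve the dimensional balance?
No

[v] = [L T^-1] and [a/t] = [L T^-3]. These differ, so the substitution replaces a quantity by one of different dimensions and the result E = ½ma²/t² has LHS [L^2 M T^-2] vs RHS [L^2 M T^-6] — inconsistent.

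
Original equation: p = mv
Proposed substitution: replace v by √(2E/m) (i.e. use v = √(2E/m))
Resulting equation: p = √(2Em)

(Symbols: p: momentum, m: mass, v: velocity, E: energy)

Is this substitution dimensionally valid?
Yes

[v] = [L T^-1] and [√(2E/m)] = [L T^-1]. These match, so the substitution replaces a quantity by one of the same dimensions and the result p = √(2Em) has LHS [L M T^-1] vs RHS [L M T^-1] — still consistent.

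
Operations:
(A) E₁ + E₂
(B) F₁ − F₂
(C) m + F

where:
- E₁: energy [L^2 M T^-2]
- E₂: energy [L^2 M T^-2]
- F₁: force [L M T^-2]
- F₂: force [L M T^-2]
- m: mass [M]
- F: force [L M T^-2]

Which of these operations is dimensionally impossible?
(C) m + F

(A) E₁ + E₂: E₁ [L^2 M T^-2] and E₂ [L^2 M T^-2] — same dimensions ✓
(B) F₁ − F₂: F₁ [L M T^-2] and F₂ [L M T^-2] — same dimensions ✓
(C) m + F: m [M] and F [L M T^-2] — different dimensions cannot be added/subtracted ✗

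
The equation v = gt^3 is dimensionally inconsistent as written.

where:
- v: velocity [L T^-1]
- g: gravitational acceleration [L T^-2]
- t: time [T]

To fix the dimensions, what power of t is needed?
The exponent of t should be 1: v = gt

The LHS v has dimensions [L T^-1]; t has dimensions [T].
As written, the RHS gt^3 (exponent 3 on t) has dimensions [L T], which does not match.
With exponent 1, the RHS gt has dimensions [L T^-1], matching the LHS.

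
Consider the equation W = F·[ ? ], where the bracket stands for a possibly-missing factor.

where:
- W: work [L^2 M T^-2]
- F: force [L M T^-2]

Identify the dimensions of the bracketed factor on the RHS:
[L] — length (e.g. a distance d)

W has dimensions [L^2 M T^-2]; F has dimensions [L M T^-2].
The bracketed factor must supply [L^2 M T^-2] / [L M T^-2] = [L].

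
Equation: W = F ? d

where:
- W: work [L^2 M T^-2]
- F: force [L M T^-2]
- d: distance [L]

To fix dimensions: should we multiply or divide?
multiplication (×): W = F × d

W [L^2 M T^-2]; F [L M T^-2]; d [L].
F × d → [L^2 M T^-2] ✓
F ÷ d → [M T^-2] ✗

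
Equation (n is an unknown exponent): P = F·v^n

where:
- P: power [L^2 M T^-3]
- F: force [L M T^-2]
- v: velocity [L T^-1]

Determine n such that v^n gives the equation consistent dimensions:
n = 1

P has dimensions [L^2 M T^-3]; v has dimensions [L T^-1].
The rest of the RHS has dimensions [L M T^-2], so v^n must supply [L T^-1].
With n = 1: F·v^1 has dimensions [L^2 M T^-3], matching the LHS ✓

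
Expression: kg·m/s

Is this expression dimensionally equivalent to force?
No

The expression kg·m/s has dimensions [L M T^-1], but force has dimensions [L M T^-2].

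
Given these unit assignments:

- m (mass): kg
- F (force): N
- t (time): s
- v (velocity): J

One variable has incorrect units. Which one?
v

The variable v (velocity) should have units m/s, not J.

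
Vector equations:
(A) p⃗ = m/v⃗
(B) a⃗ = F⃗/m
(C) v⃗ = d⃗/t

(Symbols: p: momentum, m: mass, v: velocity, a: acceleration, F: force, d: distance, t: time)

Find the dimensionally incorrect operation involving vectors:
(A) p⃗ = m/v⃗

(A) p⃗ = m/v⃗: LHS [L M T^-1], RHS [L^-1 M T] ✗ — momentum is mass times velocity; should be mv⃗ (and division by a vector is undefined)
(B) a⃗ = F⃗/m: LHS [L T^-2], RHS [L T^-2] ✓ — force (vector) divided by mass (scalar)
(C) v⃗ = d⃗/t: LHS [L T^-1], RHS [L T^-1] ✓ — displacement (vector) divided by time (scalar)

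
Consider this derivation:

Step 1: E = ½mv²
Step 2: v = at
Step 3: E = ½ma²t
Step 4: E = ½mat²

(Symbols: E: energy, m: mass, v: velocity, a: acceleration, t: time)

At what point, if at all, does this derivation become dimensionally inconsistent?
Step 3

Step 1: E = ½mv² → LHS [L^2 M T^-2], RHS [L^2 M T^-2] ✓
Step 2: v = at → LHS [L T^-1], RHS [L T^-1] ✓
Step 3: E = ½ma²t → LHS [L^2 M T^-2], RHS [L^2 M T^-3] ✗

The first dimensional inconsistency appears in step 3: E = ½ma²t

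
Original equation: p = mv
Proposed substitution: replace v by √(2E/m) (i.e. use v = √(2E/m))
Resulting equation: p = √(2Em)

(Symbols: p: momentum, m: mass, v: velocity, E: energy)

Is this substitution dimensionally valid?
Yes

[v] = [L T^-1] and [√(2E/m)] = [L T^-1]. These match, so the substitution replaces a quantity by one of the same dimensions and the result p = √(2Em) has LHS [L M T^-1] vs RHS [L M T^-1] — still consistent.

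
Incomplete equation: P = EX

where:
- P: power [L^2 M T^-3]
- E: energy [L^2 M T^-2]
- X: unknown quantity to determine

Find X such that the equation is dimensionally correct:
X = f (inverse time / frequency (1/t)), dimensions [T^-1]

P has dimensions [L^2 M T^-3]; the rest of the RHS (E) has dimensions [L^2 M T^-2].
So X must have dimensions [T^-1] — X = f (inverse time / frequency (1/t)).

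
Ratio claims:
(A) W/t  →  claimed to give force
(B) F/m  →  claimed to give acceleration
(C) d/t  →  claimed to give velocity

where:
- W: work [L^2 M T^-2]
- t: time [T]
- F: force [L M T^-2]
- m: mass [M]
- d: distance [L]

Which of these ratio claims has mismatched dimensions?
(A) W/t does not give force

(A) W/t: [L^2 M T^-3] ≠ force [L M T^-2] ✗
(B) F/m: [L T^-2] = acceleration [L T^-2] ✓
(C) d/t: [L T^-1] = velocity [L T^-1] ✓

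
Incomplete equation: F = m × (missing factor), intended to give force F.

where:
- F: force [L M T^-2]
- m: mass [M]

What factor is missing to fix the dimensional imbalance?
a (acceleration), dimensions [L T^-2]

F has dimensions [L M T^-2] and m has dimensions [M].
The missing factor must have dimensions [L M T^-2] / [M] = [L T^-2], i.e. acceleration (a).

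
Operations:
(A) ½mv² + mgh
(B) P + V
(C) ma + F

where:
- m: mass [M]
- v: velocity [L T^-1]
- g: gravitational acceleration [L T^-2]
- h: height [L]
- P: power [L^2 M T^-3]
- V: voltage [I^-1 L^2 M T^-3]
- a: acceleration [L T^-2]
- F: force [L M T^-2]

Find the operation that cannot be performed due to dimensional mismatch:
(B) P + V

(A) ½mv² + mgh: ½mv² [L^2 M T^-2] and mgh [L^2 M T^-2] — same dimensions ✓
(B) P + V: P [L^2 M T^-3] and V [I^-1 L^2 M T^-3] — different dimensions cannot be added/subtracted ✗
(C) ma + F: ma [L M T^-2] and F [L M T^-2] — same dimensions ✓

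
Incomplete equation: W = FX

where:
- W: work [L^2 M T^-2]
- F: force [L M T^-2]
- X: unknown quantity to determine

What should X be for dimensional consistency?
X = d (distance), dimensions [L]

W has dimensions [L^2 M T^-2]; the rest of the RHS (F) has dimensions [L M T^-2].
So X must have dimensions [L] — X = d (distance).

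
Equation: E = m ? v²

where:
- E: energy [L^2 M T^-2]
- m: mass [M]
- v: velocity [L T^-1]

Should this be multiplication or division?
multiplication (×): E = m × v²

E [L^2 M T^-2]; m [M]; v² [L^2 T^-2].
m × v² → [L^2 M T^-2] ✓
m ÷ v² → [L^-2 M T^2] ✗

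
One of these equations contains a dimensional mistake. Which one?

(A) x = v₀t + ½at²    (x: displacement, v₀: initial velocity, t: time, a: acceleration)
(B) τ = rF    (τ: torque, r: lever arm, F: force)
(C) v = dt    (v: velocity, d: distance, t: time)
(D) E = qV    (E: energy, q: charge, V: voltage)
(C) v = dt

The equation (C) v = dt is dimensionally incorrect.

LHS (v): [L T^-1]
RHS (dt): [L T] ✗

The dimensions do not match. The other three equations balance.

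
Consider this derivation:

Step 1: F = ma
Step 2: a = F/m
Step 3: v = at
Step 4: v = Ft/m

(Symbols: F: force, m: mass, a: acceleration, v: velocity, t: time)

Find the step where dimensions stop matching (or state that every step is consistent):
No step introduces an error — all steps are dimensionally consistent.

Step 1: F = ma → LHS [L M T^-2], RHS [L M T^-2] ✓
Step 2: a = F/m → LHS [L T^-2], RHS [L T^-2] ✓
Step 3: v = at → LHS [L T^-1], RHS [L T^-1] ✓
Step 4: v = Ft/m → LHS [L T^-1], RHS [L T^-1] ✓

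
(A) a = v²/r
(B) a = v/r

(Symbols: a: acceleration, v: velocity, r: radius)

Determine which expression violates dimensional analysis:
(B)

(A) a = v²/r: LHS [L T^-2], RHS [L T^-2] ✓
(B) a = v/r: LHS [L T^-2], RHS [T^-1] ✗

Expression (B) a = v/r is dimensionally incorrect.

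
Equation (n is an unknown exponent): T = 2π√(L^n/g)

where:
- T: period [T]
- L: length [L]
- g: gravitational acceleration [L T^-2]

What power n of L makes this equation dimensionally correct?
n = 1

T has dimensions [T]; L has dimensions [L].
With n = 1: 2π√(L^1/g) has dimensions [T], matching the LHS ✓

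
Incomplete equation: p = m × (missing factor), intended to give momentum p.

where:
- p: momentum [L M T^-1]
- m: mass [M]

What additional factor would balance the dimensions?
v (velocity), dimensions [L T^-1]

p has dimensions [L M T^-1] and m has dimensions [M].
The missing factor must have dimensions [L M T^-1] / [M] = [L T^-1], i.e. velocity (v).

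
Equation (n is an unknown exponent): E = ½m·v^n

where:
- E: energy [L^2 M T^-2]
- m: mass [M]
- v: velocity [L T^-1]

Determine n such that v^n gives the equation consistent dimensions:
n = 2

E has dimensions [L^2 M T^-2]; v has dimensions [L T^-1].
The rest of the RHS has dimensions [M], so v^n must supply [L^2 T^-2].
With n = 2: ½m·v^2 has dimensions [L^2 M T^-2], matching the LHS ✓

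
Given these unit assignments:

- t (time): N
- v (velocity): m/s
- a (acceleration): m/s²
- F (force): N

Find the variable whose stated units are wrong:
t

The variable t (time) should have units s, not N.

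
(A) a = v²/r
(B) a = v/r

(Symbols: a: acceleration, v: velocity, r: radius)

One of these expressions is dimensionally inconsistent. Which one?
(B)

(A) a = v²/r: LHS [L T^-2], RHS [L T^-2] ✓
(B) a = v/r: LHS [L T^-2], RHS [T^-1] ✗

Expression (B) a = v/r is dimensionally incorrect.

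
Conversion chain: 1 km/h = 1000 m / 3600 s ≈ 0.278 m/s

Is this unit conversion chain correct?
The chain is correct (no errors).

Correct: 1 km = 1000 m, 1 h = 3600 s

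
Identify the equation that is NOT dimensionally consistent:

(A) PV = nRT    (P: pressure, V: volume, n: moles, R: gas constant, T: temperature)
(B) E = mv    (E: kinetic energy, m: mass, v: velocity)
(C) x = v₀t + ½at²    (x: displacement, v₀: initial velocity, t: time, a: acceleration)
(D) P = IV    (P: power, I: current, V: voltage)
(B) E = mv

The equation (B) E = mv is dimensionally incorrect.

LHS (E): [L^2 M T^-2]
RHS (mv): [L M T^-1] ✗

The dimensions do not match. The other three equations balance.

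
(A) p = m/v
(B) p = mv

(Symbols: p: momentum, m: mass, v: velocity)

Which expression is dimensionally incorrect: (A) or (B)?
(A)

(A) p = m/v: LHS [L M T^-1], RHS [L^-1 M T] ✗
(B) p = mv: LHS [L M T^-1], RHS [L M T^-1] ✓

Expression (A) p = m/v is dimensionally incorrect.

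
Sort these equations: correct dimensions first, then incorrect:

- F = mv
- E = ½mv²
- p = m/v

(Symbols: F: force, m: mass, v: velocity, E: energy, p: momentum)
Dimensionally correct: E = ½mv²
Dimensionally incorrect: F = mv, p = m/v
Ordered (correct first, then incorrect): E = ½mv², F = mv, p = m/v

- F = mv: LHS [L M T^-2], RHS [L M T^-1] → incorrect ✗
- E = ½mv²: LHS [L^2 M T^-2], RHS [L^2 M T^-2] → correct ✓
- p = m/v: LHS [L M T^-1], RHS [L^-1 M T] → incorrect ✗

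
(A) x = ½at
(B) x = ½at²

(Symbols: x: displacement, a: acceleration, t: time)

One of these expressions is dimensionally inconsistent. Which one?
(A)

(A) x = ½at: LHS [L], RHS [L T^-1] ✗
(B) x = ½at²: LHS [L], RHS [L] ✓

Expression (A) x = ½at is dimensionally incorrect.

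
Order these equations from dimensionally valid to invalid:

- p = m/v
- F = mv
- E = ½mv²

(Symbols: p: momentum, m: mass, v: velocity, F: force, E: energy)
Dimensionally correct: E = ½mv²
Dimensionally incorrect: p = m/v, F = mv
Ordered (correct first, then incorrect): E = ½mv², p = m/v, F = mv

- p = m/v: LHS [L M T^-1], RHS [L^-1 M T] → incorrect ✗
- F = mv: LHS [L M T^-2], RHS [L M T^-1] → incorrect ✗
- E = ½mv²: LHS [L^2 M T^-2], RHS [L^2 M T^-2] → correct ✓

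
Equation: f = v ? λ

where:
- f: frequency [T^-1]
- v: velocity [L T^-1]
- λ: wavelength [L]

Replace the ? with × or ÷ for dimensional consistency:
division (÷): f = v ÷ λ

f [T^-1]; v [L T^-1]; λ [L].
v × λ → [L^2 T^-1] ✗
v ÷ λ → [T^-1] ✓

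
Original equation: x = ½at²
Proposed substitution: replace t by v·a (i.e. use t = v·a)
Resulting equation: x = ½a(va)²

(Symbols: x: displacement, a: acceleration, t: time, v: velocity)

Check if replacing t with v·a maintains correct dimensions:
No

[t] = [T] and [v·a] = [L^2 T^-3]. These differ, so the substitution replaces a quantity by one of different dimensions and the result x = ½a(va)² has LHS [L] vs RHS [L^5 T^-8] — inconsistent.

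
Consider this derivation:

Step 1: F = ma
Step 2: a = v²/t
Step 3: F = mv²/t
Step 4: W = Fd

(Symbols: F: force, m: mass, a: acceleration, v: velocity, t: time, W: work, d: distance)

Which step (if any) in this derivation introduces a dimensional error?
Step 2

Step 1: F = ma → LHS [L M T^-2], RHS [L M T^-2] ✓
Step 2: a = v²/t → LHS [L T^-2], RHS [L^2 T^-3] ✗

The first dimensional inconsistency appears in step 2: a = v²/t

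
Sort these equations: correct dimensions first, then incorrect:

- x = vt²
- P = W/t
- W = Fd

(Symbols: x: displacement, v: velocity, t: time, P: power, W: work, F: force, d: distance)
Dimensionally correct: P = W/t, W = Fd
Dimensionally incorrect: x = vt²
Ordered (correct first, then incorrect): P = W/t, W = Fd, x = vt²

- x = vt²: LHS [L], RHS [L T] → incorrect ✗
- P = W/t: LHS [L^2 M T^-3], RHS [L^2 M T^-3] → correct ✓
- W = Fd: LHS [L^2 M T^-2], RHS [L^2 M T^-2] → correct ✓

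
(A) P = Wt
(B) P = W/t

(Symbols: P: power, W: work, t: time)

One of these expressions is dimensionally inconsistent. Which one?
(A)

(A) P = Wt: LHS [L^2 M T^-3], RHS [L^2 M T^-1] ✗
(B) P = W/t: LHS [L^2 M T^-3], RHS [L^2 M T^-3] ✓

Expression (A) P = Wt is dimensionally incorrect.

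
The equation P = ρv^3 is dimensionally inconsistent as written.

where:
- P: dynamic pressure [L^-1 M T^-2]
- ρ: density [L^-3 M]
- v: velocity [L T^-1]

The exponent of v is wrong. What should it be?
The exponent of v should be 2: P = ρv^2

The LHS P has dimensions [L^-1 M T^-2]; v has dimensions [L T^-1].
As written, the RHS ρv^3 (exponent 3 on v) has dimensions [M T^-3], which does not match.
With exponent 2, the RHS ρv^2 has dimensions [L^-1 M T^-2], matching the LHS.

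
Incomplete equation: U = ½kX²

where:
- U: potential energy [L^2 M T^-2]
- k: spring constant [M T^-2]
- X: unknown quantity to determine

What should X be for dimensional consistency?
X = x (displacement), dimensions [L]

U has dimensions [L^2 M T^-2]; the rest of the RHS (½k) has dimensions [M T^-2].
So X² must have dimensions [L^2], i.e. X has dimensions [L] — X = x (displacement).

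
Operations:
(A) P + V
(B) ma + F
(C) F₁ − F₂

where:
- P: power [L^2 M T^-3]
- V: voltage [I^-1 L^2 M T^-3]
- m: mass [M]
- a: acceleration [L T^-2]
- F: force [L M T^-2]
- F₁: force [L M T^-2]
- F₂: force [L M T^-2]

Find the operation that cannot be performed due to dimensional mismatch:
(A) P + V

(A) P + V: P [L^2 M T^-3] and V [I^-1 L^2 M T^-3] — different dimensions cannot be added/subtracted ✗
(B) ma + F: ma [L M T^-2] and F [L M T^-2] — same dimensions ✓
(C) F₁ − F₂: F₁ [L M T^-2] and F₂ [L M T^-2] — same dimensions ✓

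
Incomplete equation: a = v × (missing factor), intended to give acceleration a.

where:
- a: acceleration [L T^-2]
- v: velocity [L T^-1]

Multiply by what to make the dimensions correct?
1/t (inverse time), dimensions [T^-1]

a has dimensions [L T^-2] and v has dimensions [L T^-1].
The missing factor must have dimensions [L T^-2] / [L T^-1] = [T^-1], i.e. inverse time (1/t).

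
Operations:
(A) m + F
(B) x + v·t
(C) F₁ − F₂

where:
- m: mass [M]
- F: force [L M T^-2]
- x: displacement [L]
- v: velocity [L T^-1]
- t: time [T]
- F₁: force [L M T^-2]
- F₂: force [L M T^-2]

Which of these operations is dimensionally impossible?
(A) m + F

(A) m + F: m [M] and F [L M T^-2] — different dimensions cannot be added/subtracted ✗
(B) x + v·t: x [L] and v·t [L] — same dimensions ✓
(C) F₁ − F₂: F₁ [L M T^-2] and F₂ [L M T^-2] — same dimensions ✓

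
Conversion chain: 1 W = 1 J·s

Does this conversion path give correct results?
The chain is incorrect (it contains an error).

Incorrect: Watt is J/s, not J·s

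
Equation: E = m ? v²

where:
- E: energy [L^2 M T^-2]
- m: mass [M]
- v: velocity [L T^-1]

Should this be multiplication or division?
multiplication (×): E = m × v²

E [L^2 M T^-2]; m [M]; v² [L^2 T^-2].
m × v² → [L^2 M T^-2] ✓
m ÷ v² → [L^-2 M T^2] ✗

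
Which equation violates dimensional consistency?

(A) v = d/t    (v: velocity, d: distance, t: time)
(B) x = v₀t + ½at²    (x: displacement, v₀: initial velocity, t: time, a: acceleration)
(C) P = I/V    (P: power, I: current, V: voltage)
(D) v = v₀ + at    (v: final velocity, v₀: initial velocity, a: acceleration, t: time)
(C) P = I/V

The equation (C) P = I/V is dimensionally incorrect.

LHS (P): [L^2 M T^-3]
RHS (I/V): [I^2 L^-2 M^-1 T^3] ✗

The dimensions do not match. The other three equations balance.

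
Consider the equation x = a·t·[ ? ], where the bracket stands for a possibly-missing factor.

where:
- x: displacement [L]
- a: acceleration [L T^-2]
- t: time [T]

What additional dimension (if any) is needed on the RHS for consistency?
[T] — time (e.g. t)

x has dimensions [L]; a·t has dimensions [L T^-1].
The bracketed factor must supply [L] / [L T^-1] = [T].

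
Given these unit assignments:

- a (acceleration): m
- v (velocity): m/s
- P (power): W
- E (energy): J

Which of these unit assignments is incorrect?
a

The variable a (acceleration) should have units m/s², not m.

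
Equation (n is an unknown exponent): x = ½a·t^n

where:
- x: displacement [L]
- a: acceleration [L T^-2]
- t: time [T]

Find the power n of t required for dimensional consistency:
n = 2

x has dimensions [L]; t has dimensions [T].
The rest of the RHS has dimensions [L T^-2], so t^n must supply [T^2].
With n = 2: ½a·t^2 has dimensions [L], matching the LHS ✓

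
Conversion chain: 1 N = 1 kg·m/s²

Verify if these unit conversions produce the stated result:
The chain is correct (no errors).

Correct: Newton is defined as kg·m/s²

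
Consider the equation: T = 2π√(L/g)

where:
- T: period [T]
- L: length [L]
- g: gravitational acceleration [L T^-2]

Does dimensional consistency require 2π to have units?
No

T has dimensions [T] and √(L/g) already has dimensions [T], so the equation balances without 2π contributing any dimensions. 2π is a pure (dimensionless) number; changing or removing it would not affect dimensional consistency.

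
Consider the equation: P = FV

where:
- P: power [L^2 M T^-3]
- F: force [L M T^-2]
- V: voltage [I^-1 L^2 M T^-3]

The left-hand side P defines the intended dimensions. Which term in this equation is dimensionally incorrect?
The right-hand side term FV

P has dimensions [L^2 M T^-3], but FV has dimensions [I^-1 L^3 M^2 T^-5], so the term FV is dimensionally wrong for P.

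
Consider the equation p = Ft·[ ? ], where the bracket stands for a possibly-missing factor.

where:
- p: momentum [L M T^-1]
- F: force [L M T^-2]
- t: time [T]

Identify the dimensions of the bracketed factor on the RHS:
Nothing is missing — the bracketed factor must be dimensionless.

p has dimensions [L M T^-1] and Ft already has dimensions [L M T^-1], so p = Ft is dimensionally complete.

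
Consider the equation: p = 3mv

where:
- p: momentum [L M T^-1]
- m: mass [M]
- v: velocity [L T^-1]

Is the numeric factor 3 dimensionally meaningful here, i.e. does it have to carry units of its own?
No

p has dimensions [L M T^-1] and mv already has dimensions [L M T^-1], so the equation balances without 3 contributing any dimensions. 3 is a pure (dimensionless) number; changing or removing it would not affect dimensional consistency.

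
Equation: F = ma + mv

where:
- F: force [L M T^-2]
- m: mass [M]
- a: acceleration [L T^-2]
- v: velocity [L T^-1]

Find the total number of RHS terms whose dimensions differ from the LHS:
1

LHS F: [L M T^-2]
- ma: [L M T^-2] ✓
- mv: [L M T^-1] ✗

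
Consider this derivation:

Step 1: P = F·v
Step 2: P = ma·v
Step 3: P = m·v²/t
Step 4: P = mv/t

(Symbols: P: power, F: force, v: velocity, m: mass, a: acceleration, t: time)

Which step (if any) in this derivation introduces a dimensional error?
Step 4

Step 1: P = F·v → LHS [L^2 M T^-3], RHS [L^2 M T^-3] ✓
Step 2: P = ma·v → LHS [L^2 M T^-3], RHS [L^2 M T^-3] ✓
Step 3: P = m·v²/t → LHS [L^2 M T^-3], RHS [L^2 M T^-3] ✓
Step 4: P = mv/t → LHS [L^2 M T^-3], RHS [L M T^-2] ✗

The first dimensional inconsistency appears in step 4: P = mv/t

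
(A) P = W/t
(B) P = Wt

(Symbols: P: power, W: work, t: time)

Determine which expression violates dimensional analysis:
(B)

(A) P = W/t: LHS [L^2 M T^-3], RHS [L^2 M T^-3] ✓
(B) P = Wt: LHS [L^2 M T^-3], RHS [L^2 M T^-1] ✗

Expression (B) P = Wt is dimensionally incorrect.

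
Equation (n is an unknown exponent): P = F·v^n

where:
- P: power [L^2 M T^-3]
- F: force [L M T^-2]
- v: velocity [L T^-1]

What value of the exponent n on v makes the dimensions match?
n = 1

P has dimensions [L^2 M T^-3]; v has dimensions [L T^-1].
The rest of the RHS has dimensions [L M T^-2], so v^n must supply [L T^-1].
With n = 1: F·v^1 has dimensions [L^2 M T^-3], matching the LHS ✓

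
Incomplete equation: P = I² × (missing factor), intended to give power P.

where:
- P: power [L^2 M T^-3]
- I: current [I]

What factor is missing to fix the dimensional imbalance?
R (resistance), dimensions [I^-2 L^2 M T^-3]

P has dimensions [L^2 M T^-3] and I² has dimensions [I^2].
The missing factor must have dimensions [L^2 M T^-3] / [I^2] = [I^-2 L^2 M T^-3], i.e. resistance (R).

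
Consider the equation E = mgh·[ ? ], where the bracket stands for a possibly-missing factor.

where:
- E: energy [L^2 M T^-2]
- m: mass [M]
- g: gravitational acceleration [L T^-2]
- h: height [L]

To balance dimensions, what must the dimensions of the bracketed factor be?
Nothing is missing — the bracketed factor must be dimensionless.

E has dimensions [L^2 M T^-2] and mgh already has dimensions [L^2 M T^-2], so E = mgh is dimensionally complete.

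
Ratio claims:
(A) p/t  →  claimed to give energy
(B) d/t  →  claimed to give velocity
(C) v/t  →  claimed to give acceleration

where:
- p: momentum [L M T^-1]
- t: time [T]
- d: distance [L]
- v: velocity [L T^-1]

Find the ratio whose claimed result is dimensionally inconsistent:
(A) p/t does not give energy

(A) p/t: [L M T^-2] ≠ energy [L^2 M T^-2] ✗
(B) d/t: [L T^-1] = velocity [L T^-1] ✓
(C) v/t: [L T^-2] = acceleration [L T^-2] ✓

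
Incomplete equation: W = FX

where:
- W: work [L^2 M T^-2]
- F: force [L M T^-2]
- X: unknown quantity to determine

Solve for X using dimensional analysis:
X = d (distance), dimensions [L]

W has dimensions [L^2 M T^-2]; the rest of the RHS (F) has dimensions [L M T^-2].
So X must have dimensions [L] — X = d (distance).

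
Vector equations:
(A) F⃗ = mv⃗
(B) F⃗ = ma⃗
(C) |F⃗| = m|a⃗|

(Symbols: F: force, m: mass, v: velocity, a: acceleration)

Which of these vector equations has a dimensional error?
(A) F⃗ = mv⃗

(A) F⃗ = mv⃗: LHS [L M T^-2], RHS [L M T^-1] ✗ — mass times velocity is momentum, not force; should be ma⃗
(B) F⃗ = ma⃗: LHS [L M T^-2], RHS [L M T^-2] ✓ — Force and acceleration are vectors, mass is a scalar
(C) |F⃗| = m|a⃗|: LHS [L M T^-2], RHS [L M T^-2] ✓ — magnitudes of vectors are scalars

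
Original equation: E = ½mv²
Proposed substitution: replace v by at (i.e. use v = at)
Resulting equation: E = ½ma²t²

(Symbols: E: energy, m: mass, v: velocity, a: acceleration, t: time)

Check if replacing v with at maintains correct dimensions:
Yes

[v] = [L T^-1] and [at] = [L T^-1]. These match, so the substitution replaces a quantity by one of the same dimensions and the result E = ½ma²t² has LHS [L^2 M T^-2] vs RHS [L^2 M T^-2] — still consistent.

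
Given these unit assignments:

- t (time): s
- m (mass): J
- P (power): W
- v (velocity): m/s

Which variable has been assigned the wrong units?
m

The variable m (mass) should have units kg, not J.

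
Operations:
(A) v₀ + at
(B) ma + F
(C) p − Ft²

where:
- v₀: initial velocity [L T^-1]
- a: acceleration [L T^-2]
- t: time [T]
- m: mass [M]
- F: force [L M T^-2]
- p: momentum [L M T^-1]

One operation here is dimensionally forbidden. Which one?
(C) p − Ft²

(A) v₀ + at: v₀ [L T^-1] and at [L T^-1] — same dimensions ✓
(B) ma + F: ma [L M T^-2] and F [L M T^-2] — same dimensions ✓
(C) p − Ft²: p [L M T^-1] and Ft² [L M] — different dimensions cannot be added/subtracted ✗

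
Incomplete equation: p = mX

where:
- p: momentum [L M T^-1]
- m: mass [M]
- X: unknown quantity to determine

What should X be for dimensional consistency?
X = v (velocity), dimensions [L T^-1]

p has dimensions [L M T^-1]; the rest of the RHS (m) has dimensions [M].
So X must have dimensions [L T^-1] — X = v (velocity).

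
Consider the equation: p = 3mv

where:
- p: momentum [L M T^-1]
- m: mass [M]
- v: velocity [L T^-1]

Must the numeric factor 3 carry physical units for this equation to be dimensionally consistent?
No

p has dimensions [L M T^-1] and mv already has dimensions [L M T^-1], so the equation balances without 3 contributing any dimensions. 3 is a pure (dimensionless) number; changing or removing it would not affect dimensional consistency.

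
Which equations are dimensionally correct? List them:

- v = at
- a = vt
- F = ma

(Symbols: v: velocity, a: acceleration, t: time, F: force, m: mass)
Dimensionally correct: v = at, F = ma
Dimensionally incorrect: a = vt
Ordered (correct first, then incorrect): v = at, F = ma, a = vt

- v = at: LHS [L T^-1], RHS [L T^-1] → correct ✓
- a = vt: LHS [L T^-2], RHS [L] → incorrect ✗
- F = ma: LHS [L M T^-2], RHS [L M T^-2] → correct ✓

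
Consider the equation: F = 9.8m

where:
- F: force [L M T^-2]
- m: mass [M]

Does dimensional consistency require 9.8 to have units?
Yes

F has dimensions [L M T^-2], while m alone has dimensions [M]. For the equation to balance, the factor 9.8 must carry dimensions [L T^-2] — it is a dimensional constant (a numerical value of a physical quantity with its units suppressed), not a pure number.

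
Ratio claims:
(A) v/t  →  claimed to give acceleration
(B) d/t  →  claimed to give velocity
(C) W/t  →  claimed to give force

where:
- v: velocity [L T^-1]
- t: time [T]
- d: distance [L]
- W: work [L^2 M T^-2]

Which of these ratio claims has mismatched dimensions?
(C) W/t does not give force

(A) v/t: [L T^-2] = acceleration [L T^-2] ✓
(B) d/t: [L T^-1] = velocity [L T^-1] ✓
(C) W/t: [L^2 M T^-3] ≠ force [L M T^-2] ✗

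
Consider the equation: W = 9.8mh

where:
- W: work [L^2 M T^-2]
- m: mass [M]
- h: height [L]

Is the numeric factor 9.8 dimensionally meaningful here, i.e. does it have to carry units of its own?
Yes

W has dimensions [L^2 M T^-2], while mh alone has dimensions [L M]. For the equation to balance, the factor 9.8 must carry dimensions [L T^-2] — it is a dimensional constant (a numerical value of a physical quantity with its units suppressed), not a pure number.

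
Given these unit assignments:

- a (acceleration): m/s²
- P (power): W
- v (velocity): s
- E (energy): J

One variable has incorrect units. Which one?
v

The variable v (velocity) should have units m/s, not s.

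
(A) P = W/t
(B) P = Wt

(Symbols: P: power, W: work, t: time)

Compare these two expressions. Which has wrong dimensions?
(B)

(A) P = W/t: LHS [L^2 M T^-3], RHS [L^2 M T^-3] ✓
(B) P = Wt: LHS [L^2 M T^-3], RHS [L^2 M T^-1] ✗

Expression (B) P = Wt is dimensionally incorrect.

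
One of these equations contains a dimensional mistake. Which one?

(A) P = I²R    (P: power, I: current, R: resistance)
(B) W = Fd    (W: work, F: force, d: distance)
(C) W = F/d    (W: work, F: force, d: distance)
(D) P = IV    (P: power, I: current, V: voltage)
(C) W = F/d

The equation (C) W = F/d is dimensionally incorrect.

LHS (W): [L^2 M T^-2]
RHS (F/d): [M T^-2] ✗

The dimensions do not match. The other three equations balance.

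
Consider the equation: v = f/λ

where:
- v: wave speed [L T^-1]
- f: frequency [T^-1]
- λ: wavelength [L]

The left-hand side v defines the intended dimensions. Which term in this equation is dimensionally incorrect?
The right-hand side term f/λ

v has dimensions [L T^-1], but f/λ has dimensions [L^-1 T^-1], so the term f/λ is dimensionally wrong for v.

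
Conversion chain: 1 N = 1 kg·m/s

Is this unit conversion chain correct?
The chain is incorrect (it contains an error).

Incorrect: Newton is kg·m/s², not kg·m/s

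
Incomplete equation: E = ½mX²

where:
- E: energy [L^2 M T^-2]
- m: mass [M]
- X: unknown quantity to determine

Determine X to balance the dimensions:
X = v (velocity), dimensions [L T^-1]

E has dimensions [L^2 M T^-2]; the rest of the RHS (½m) has dimensions [M].
So X² must have dimensions [L^2 T^-2], i.e. X has dimensions [L T^-1] — X = v (velocity).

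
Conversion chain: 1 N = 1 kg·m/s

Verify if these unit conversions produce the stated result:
The chain is incorrect (it contains an error).

Incorrect: Newton is kg·m/s², not kg·m/s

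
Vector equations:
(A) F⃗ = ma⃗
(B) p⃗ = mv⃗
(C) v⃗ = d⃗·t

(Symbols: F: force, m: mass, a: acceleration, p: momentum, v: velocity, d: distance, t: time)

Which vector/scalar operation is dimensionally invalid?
(C) v⃗ = d⃗·t

(A) F⃗ = ma⃗: LHS [L M T^-2], RHS [L M T^-2] ✓ — Force and acceleration are vectors, mass is a scalar
(B) p⃗ = mv⃗: LHS [L M T^-1], RHS [L M T^-1] ✓ — mass (scalar) times velocity (vector)
(C) v⃗ = d⃗·t: LHS [L T^-1], RHS [L T] ✗ — velocity is displacement per time; should be d⃗/t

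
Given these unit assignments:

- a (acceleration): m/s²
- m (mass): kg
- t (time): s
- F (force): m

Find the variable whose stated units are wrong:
F

The variable F (force) should have units N, not m.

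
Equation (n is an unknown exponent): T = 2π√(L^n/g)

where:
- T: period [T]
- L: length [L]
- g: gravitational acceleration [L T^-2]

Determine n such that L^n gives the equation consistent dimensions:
n = 1

T has dimensions [T]; L has dimensions [L].
With n = 1: 2π√(L^1/g) has dimensions [T], matching the LHS ✓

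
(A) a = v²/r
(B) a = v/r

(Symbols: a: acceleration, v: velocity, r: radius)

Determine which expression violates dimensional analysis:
(B)

(A) a = v²/r: LHS [L T^-2], RHS [L T^-2] ✓
(B) a = v/r: LHS [L T^-2], RHS [T^-1] ✗

Expression (B) a = v/r is dimensionally incorrect.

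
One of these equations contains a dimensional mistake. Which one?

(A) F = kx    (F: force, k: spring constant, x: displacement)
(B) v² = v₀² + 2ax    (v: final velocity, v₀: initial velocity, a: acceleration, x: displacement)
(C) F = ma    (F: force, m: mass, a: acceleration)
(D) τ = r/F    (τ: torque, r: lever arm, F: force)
(D) τ = r/F

The equation (D) τ = r/F is dimensionally incorrect.

LHS (τ): [L^2 M T^-2]
RHS (r/F): [M^-1 T^2] ✗

The dimensions do not match. The other three equations balance.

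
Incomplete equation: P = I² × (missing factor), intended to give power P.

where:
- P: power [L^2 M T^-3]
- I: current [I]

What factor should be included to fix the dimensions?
R (resistance), dimensions [I^-2 L^2 M T^-3]

P has dimensions [L^2 M T^-3] and I² has dimensions [I^2].
The missing factor must have dimensions [L^2 M T^-3] / [I^2] = [I^-2 L^2 M T^-3], i.e. resistance (R).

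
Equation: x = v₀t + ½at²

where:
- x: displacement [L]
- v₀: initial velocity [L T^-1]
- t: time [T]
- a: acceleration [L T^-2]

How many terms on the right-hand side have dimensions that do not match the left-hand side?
0

LHS x: [L]
- v₀t: [L] ✓
- ½at²: [L] ✓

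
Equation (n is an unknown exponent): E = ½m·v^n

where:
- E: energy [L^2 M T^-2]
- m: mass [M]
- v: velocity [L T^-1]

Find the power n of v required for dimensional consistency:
n = 2

E has dimensions [L^2 M T^-2]; v has dimensions [L T^-1].
The rest of the RHS has dimensions [M], so v^n must supply [L^2 T^-2].
With n = 2: ½m·v^2 has dimensions [L^2 M T^-2], matching the LHS ✓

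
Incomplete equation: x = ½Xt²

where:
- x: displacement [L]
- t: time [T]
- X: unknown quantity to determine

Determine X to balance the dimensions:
X = a (acceleration), dimensions [L T^-2]

x has dimensions [L]; the rest of the RHS (½ t²) has dimensions [T^2].
So X must have dimensions [L T^-2] — X = a (acceleration).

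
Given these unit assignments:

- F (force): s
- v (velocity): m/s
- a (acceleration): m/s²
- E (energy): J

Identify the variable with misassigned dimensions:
F

The variable F (force) should have units N, not s.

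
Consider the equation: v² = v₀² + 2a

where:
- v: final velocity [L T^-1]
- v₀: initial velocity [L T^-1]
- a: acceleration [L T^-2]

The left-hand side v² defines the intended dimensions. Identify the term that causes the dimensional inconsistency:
The term 2a

Checking each RHS term against the LHS:
- v₀²: [L^2 T^-2] — matches v² [L^2 T^-2] ✓
- 2a: [L T^-2] — does NOT match v² [L^2 T^-2] ✗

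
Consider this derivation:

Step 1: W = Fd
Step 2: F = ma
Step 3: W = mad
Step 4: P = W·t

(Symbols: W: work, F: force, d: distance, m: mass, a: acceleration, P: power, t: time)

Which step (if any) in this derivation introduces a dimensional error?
Step 4

Step 1: W = Fd → LHS [L^2 M T^-2], RHS [L^2 M T^-2] ✓
Step 2: F = ma → LHS [L M T^-2], RHS [L M T^-2] ✓
Step 3: W = mad → LHS [L^2 M T^-2], RHS [L^2 M T^-2] ✓
Step 4: P = W·t → LHS [L^2 M T^-3], RHS [L^2 M T^-1] ✗

The first dimensional inconsistency appears in step 4: P = W·t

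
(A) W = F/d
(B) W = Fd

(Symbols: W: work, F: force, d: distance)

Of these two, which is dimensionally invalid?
(A)

(A) W = F/d: LHS [L^2 M T^-2], RHS [M T^-2] ✗
(B) W = Fd: LHS [L^2 M T^-2], RHS [L^2 M T^-2] ✓

Expression (A) W = F/d is dimensionally incorrect.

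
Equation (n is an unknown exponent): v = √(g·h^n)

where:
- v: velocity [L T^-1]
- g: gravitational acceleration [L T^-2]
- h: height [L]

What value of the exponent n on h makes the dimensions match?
n = 1

v has dimensions [L T^-1]; h has dimensions [L].
With n = 1: √(g·h^1) has dimensions [L T^-1], matching the LHS ✓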